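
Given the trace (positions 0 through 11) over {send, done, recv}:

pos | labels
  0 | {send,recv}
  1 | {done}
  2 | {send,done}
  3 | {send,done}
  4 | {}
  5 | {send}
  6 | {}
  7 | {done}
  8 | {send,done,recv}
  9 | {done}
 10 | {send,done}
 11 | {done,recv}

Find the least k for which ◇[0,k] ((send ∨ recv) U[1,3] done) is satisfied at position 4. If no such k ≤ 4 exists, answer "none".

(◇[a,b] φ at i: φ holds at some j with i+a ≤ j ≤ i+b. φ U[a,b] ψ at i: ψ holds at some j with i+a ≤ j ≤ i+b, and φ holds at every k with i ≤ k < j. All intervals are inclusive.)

4

Scan j = 4,5,… for ((send ∨ recv) U[1,3] done):
  j=4: fails
  j=5: fails
  j=6: fails
  j=7: fails
  j=8: holds
First hit at j=8, so smallest k = 8-4 = 4.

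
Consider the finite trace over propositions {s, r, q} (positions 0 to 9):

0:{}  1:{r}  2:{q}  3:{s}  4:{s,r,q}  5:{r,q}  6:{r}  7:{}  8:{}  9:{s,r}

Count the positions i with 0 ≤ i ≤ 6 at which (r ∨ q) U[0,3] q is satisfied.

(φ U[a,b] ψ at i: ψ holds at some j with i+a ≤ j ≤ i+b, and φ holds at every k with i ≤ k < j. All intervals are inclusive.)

4

Evaluate at each i in [0,6]:
  i=0: ✗ (lhs fails at k=0 before rhs at j=2)
  i=1: ✓ (rhs at j=2; lhs holds on [1,1])
  i=2: ✓ (rhs at j=2)
  i=3: ✗ (lhs fails at k=3 before rhs at j=4)
  i=4: ✓ (rhs at j=4)
  i=5: ✓ (rhs at j=5)
  i=6: ✗ (no rhs in [6,9])
Positions where it holds: {1, 2, 4, 5} → 4.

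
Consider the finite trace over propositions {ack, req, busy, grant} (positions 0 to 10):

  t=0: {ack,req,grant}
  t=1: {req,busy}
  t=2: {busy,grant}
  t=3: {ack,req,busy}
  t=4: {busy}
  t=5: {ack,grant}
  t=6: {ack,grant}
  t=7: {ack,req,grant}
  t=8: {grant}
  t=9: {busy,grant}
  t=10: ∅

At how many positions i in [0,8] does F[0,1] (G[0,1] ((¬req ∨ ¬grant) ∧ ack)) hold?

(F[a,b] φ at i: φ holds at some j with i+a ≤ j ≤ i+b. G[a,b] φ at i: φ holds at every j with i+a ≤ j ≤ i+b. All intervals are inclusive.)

Evaluate at each i in [0,8]:
  i=0: ✗ (none in [0,1])
  i=1: ✗ (none in [1,2])
  i=2: ✗ (none in [2,3])
  i=3: ✗ (none in [3,4])
  i=4: ✓ (witness j=5)
  i=5: ✓ (witness j=5)
  i=6: ✗ (none in [6,7])
  i=7: ✗ (none in [7,8])
  i=8: ✗ (none in [8,9])
Positions where it holds: {4, 5} → 2.

2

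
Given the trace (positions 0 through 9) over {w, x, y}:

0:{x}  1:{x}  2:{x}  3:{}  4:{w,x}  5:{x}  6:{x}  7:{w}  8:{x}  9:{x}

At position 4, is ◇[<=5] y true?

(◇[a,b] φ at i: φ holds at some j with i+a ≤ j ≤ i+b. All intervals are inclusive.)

Check y at each j in [4,9]:
  j=4: false
  j=5: false
  j=6: false
  j=7: false
  j=8: false
  j=9: false
No position in the window satisfies it → formula fails.

False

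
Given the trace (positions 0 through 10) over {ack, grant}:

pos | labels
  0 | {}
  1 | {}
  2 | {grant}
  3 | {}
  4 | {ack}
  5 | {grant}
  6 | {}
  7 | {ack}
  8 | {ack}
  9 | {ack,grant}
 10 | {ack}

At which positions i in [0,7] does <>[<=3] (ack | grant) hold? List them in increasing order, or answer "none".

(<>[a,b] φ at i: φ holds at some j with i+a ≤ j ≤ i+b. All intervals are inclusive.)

0, 1, 2, 3, 4, 5, 6, 7

Evaluate at each i in [0,7]:
  i=0: ✓ (witness j=2)
  i=1: ✓ (witness j=2)
  i=2: ✓ (witness j=2)
  i=3: ✓ (witness j=4)
  i=4: ✓ (witness j=4)
  i=5: ✓ (witness j=5)
  i=6: ✓ (witness j=7)
  i=7: ✓ (witness j=7)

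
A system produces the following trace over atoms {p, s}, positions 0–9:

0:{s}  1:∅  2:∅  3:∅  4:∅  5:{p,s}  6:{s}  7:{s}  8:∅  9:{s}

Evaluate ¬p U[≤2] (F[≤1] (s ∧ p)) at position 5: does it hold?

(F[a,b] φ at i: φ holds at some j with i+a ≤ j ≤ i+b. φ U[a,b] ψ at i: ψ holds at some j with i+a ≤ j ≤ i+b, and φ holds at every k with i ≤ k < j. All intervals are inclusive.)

Yes

Need some j in [5,7] with F[≤1] (s ∧ p), and ¬p at every k in [5,j-1].
  j=5: F[≤1] (s ∧ p) holds; no prefix to check → satisfied.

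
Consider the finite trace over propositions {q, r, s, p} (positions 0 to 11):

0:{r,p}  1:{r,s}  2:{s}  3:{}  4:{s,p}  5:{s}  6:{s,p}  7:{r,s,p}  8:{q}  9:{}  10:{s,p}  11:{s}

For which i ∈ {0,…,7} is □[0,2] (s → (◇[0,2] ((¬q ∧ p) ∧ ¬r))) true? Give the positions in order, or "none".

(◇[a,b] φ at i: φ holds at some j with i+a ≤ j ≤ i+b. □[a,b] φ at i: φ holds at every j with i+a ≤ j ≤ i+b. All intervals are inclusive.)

2, 3, 4

Evaluate at each i in [0,7]:
  i=0: ✗ (fails at j=1)
  i=1: ✗ (fails at j=1)
  i=2: ✓ (all of [2,4])
  i=3: ✓ (all of [3,5])
  i=4: ✓ (all of [4,6])
  i=5: ✗ (fails at j=7)
  i=6: ✗ (fails at j=7)
  i=7: ✗ (fails at j=7)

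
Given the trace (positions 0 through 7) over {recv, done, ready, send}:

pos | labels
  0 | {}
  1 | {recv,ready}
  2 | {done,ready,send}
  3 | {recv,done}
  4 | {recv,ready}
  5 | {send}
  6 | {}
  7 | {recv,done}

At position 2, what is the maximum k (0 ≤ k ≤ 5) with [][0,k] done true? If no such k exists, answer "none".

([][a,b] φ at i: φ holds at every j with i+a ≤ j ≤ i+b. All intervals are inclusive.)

done must hold from j=2 onward; find where it first fails.
  j=2: holds
  j=3: holds
  j=4: fails
Holds on [2,3], so largest k = 1.

1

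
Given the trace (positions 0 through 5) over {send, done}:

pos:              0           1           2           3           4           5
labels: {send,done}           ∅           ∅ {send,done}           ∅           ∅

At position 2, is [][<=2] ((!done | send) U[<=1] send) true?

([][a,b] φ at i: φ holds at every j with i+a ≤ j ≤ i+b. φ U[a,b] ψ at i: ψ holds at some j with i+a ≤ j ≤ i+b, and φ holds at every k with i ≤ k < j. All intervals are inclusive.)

No

Check ((!done | send) U[<=1] send) at every j in [2,4]:
  j=2: holds
  j=3: holds
  j=4: fails
Fails at j=4 → formula fails.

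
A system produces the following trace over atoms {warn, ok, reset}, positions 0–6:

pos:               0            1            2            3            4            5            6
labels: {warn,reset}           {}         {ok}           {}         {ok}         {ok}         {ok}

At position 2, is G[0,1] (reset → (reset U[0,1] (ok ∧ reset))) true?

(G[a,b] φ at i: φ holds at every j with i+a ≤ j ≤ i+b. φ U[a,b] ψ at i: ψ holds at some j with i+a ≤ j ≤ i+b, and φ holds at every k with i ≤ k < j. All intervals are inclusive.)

Check (reset → (reset U[0,1] (ok ∧ reset))) at every j in [2,3]:
  j=2: antecedent false → ✓
  j=3: antecedent false → ✓
All positions satisfy it → formula holds.

Yes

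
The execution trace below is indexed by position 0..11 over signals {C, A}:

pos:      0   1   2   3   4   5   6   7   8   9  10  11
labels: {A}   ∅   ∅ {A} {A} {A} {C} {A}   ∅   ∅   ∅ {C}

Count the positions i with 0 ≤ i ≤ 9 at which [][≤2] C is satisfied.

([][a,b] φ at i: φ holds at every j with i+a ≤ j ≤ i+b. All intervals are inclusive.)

Evaluate at each i in [0,9]:
  i=0: ✗ (fails at j=0)
  i=1: ✗ (fails at j=1)
  i=2: ✗ (fails at j=2)
  i=3: ✗ (fails at j=3)
  i=4: ✗ (fails at j=4)
  i=5: ✗ (fails at j=5)
  i=6: ✗ (fails at j=7)
  i=7: ✗ (fails at j=7)
  i=8: ✗ (fails at j=8)
  i=9: ✗ (fails at j=9)
Positions where it holds: {} → 0.

0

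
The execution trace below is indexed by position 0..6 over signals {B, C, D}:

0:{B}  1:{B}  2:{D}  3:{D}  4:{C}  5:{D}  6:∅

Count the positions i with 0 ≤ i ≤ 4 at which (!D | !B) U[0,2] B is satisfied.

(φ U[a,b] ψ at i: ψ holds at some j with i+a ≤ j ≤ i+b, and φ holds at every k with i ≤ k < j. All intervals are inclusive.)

Evaluate at each i in [0,4]:
  i=0: ✓ (rhs at j=0)
  i=1: ✓ (rhs at j=1)
  i=2: ✗ (no rhs in [2,4])
  i=3: ✗ (no rhs in [3,5])
  i=4: ✗ (no rhs in [4,6])
Positions where it holds: {0, 1} → 2.

2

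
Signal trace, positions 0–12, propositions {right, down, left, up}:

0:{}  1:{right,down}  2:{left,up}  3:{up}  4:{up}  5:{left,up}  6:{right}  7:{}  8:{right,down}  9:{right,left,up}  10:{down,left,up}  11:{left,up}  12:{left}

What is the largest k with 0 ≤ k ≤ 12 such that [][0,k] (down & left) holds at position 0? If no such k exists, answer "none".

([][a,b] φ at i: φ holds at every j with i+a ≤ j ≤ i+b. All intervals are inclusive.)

(down & left) must hold from j=0 onward; find where it first fails.
  j=0: fails → no k works.

none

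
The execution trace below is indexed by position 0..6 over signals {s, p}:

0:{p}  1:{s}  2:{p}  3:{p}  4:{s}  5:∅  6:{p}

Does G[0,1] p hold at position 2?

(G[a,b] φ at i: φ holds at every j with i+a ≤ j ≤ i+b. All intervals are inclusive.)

Yes

Check p at every j in [2,3]:
  j=2: true
  j=3: true
All positions satisfy it → formula holds.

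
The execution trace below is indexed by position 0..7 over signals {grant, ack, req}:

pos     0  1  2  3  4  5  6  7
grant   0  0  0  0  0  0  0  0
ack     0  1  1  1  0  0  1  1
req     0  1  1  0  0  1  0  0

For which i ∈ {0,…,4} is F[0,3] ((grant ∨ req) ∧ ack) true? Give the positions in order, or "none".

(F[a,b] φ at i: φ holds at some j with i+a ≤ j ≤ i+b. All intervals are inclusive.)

Evaluate at each i in [0,4]:
  i=0: ✓ (witness j=1)
  i=1: ✓ (witness j=1)
  i=2: ✓ (witness j=2)
  i=3: ✗ (none in [3,6])
  i=4: ✗ (none in [4,7])

0, 1, 2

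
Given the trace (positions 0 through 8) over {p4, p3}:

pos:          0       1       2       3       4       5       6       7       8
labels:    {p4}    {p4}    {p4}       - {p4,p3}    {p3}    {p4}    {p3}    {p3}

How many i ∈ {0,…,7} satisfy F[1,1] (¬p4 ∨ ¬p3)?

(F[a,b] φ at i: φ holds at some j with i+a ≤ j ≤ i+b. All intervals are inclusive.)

7

Evaluate at each i in [0,7]:
  i=0: ✓ (witness j=1)
  i=1: ✓ (witness j=2)
  i=2: ✓ (witness j=3)
  i=3: ✗ (none in [4,4])
  i=4: ✓ (witness j=5)
  i=5: ✓ (witness j=6)
  i=6: ✓ (witness j=7)
  i=7: ✓ (witness j=8)
Positions where it holds: {0, 1, 2, 4, 5, 6, 7} → 7.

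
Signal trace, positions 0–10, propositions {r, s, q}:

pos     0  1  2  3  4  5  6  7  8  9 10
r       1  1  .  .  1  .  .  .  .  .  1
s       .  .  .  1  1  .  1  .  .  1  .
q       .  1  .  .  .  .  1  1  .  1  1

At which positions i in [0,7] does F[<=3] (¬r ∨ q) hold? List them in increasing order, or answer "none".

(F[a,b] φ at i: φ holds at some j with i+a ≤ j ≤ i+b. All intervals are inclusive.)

0, 1, 2, 3, 4, 5, 6, 7

Evaluate at each i in [0,7]:
  i=0: ✓ (witness j=1)
  i=1: ✓ (witness j=1)
  i=2: ✓ (witness j=2)
  i=3: ✓ (witness j=3)
  i=4: ✓ (witness j=5)
  i=5: ✓ (witness j=5)
  i=6: ✓ (witness j=6)
  i=7: ✓ (witness j=7)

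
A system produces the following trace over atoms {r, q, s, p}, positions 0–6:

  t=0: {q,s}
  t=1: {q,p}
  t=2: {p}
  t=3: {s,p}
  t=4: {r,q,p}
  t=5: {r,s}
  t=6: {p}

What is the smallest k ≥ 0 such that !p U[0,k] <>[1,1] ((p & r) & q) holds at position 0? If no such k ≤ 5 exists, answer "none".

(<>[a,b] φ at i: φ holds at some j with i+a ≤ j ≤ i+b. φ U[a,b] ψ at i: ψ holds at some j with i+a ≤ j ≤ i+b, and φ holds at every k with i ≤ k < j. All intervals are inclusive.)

none

Need earliest j ≥ 0 with <>[1,1] ((p & r) & q), and !p at every k in [0,j-1].
  j=0: rhs fails.
  j=1: rhs fails.
  j=2: rhs fails.
  j=3: rhs holds but lhs fails at k=1.
  j=4: rhs fails.
  j=5: rhs fails.
No witness within the range → none.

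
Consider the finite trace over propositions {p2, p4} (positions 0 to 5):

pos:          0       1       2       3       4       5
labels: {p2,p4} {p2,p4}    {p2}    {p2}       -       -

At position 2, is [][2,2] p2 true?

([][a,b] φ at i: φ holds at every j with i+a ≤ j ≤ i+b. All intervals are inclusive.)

Check p2 at every j in [4,4]:
  j=4: false
Fails at j=4 → formula fails.

No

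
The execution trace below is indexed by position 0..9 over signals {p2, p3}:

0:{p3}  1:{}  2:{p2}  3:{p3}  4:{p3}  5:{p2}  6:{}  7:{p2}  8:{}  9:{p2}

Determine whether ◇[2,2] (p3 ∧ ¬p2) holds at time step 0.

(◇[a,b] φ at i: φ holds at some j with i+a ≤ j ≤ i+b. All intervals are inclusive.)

False

Check (p3 ∧ ¬p2) at each j in [2,2]:
  j=2: false
No position in the window satisfies it → formula fails.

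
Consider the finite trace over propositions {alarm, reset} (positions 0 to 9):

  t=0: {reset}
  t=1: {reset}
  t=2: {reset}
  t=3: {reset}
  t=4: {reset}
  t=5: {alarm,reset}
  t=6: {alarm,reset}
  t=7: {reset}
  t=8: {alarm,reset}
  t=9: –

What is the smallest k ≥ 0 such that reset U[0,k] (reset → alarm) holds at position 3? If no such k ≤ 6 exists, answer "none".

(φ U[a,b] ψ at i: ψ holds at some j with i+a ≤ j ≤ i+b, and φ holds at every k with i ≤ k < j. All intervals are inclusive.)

2

Need earliest j ≥ 3 with (reset → alarm), and reset at every k in [3,j-1].
  j=3: rhs fails.
  j=4: rhs fails.
  j=5: rhs holds; lhs holds on [3,4]. k = 2.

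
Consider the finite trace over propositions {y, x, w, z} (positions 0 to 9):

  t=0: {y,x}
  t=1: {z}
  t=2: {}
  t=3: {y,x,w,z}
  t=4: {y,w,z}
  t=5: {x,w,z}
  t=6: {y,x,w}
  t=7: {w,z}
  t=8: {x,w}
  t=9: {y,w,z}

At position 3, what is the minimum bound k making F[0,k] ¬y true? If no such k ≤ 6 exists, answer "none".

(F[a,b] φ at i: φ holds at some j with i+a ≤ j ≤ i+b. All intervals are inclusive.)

2

Scan j = 3,4,… for ¬y:
  j=3: fails
  j=4: fails
  j=5: holds
First hit at j=5, so smallest k = 5-3 = 2.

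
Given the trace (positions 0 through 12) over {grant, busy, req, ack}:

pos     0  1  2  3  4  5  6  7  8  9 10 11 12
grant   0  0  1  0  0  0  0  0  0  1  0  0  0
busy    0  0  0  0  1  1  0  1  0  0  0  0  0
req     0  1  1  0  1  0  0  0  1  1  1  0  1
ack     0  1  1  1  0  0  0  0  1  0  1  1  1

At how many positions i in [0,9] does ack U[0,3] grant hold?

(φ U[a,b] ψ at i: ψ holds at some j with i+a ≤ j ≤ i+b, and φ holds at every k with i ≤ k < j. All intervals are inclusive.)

4

Evaluate at each i in [0,9]:
  i=0: ✗ (lhs fails at k=0 before rhs at j=2)
  i=1: ✓ (rhs at j=2; lhs holds on [1,1])
  i=2: ✓ (rhs at j=2)
  i=3: ✗ (no rhs in [3,6])
  i=4: ✗ (no rhs in [4,7])
  i=5: ✗ (no rhs in [5,8])
  i=6: ✗ (lhs fails at k=6 before rhs at j=9)
  i=7: ✗ (lhs fails at k=7 before rhs at j=9)
  i=8: ✓ (rhs at j=9; lhs holds on [8,8])
  i=9: ✓ (rhs at j=9)
Positions where it holds: {1, 2, 8, 9} → 4.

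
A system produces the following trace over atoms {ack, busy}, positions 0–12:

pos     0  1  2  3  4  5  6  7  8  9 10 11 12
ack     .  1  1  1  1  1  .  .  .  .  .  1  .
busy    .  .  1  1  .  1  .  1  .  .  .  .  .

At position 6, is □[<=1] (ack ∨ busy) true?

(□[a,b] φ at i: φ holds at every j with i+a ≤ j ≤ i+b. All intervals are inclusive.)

Does not hold

Check (ack ∨ busy) at every j in [6,7]:
  j=6: false
  j=7: true
Fails at j=6 → formula fails.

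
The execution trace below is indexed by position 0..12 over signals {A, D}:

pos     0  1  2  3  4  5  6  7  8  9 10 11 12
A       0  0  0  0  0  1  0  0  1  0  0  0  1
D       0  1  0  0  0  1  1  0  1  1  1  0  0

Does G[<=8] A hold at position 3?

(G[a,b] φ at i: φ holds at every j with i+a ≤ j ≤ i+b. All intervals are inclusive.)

Does not hold

Check A at every j in [3,11]:
  j=3: false
  j=4: false
  j=5: true
  j=6: false
  j=7: false
  j=8: true
  j=9: false
  j=10: false
  j=11: false
Fails at j=3 → formula fails.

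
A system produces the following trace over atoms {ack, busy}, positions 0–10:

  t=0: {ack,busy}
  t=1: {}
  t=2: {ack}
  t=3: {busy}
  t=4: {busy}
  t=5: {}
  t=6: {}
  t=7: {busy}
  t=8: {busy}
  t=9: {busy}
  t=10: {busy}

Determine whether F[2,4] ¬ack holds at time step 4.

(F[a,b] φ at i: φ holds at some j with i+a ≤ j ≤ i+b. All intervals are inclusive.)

Yes

Check ¬ack at each j in [6,8]:
  j=6: true
  j=7: true
  j=8: true
Found at j=6 → formula holds.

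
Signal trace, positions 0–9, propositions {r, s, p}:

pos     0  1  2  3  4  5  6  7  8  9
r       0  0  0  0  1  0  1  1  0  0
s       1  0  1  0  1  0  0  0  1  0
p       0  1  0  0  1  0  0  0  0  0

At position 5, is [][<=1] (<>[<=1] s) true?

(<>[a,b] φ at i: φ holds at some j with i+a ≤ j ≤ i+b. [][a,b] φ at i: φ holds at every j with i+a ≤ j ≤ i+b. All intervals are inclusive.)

No

Check <>[<=1] s at every j in [5,6]:
  j=5: fails (none in [5,6])
  j=6: fails (none in [6,7])
Fails at j=5 → formula fails.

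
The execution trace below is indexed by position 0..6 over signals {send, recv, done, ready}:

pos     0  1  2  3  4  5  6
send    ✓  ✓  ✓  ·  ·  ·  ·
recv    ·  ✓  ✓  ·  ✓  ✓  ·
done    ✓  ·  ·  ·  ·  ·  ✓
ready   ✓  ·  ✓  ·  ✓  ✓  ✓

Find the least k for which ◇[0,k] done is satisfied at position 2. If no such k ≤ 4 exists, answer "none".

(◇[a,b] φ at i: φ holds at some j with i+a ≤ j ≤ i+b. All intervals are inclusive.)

4

Scan j = 2,3,… for done:
  j=2: fails
  j=3: fails
  j=4: fails
  j=5: fails
  j=6: holds
First hit at j=6, so smallest k = 6-2 = 4.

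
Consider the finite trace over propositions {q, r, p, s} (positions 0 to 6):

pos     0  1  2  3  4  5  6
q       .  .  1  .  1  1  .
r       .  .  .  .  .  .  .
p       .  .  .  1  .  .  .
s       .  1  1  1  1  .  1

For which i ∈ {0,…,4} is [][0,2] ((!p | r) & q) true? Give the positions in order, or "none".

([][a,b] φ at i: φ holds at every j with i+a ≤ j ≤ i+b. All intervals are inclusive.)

none

Evaluate at each i in [0,4]:
  i=0: ✗ (fails at j=0)
  i=1: ✗ (fails at j=1)
  i=2: ✗ (fails at j=3)
  i=3: ✗ (fails at j=3)
  i=4: ✗ (fails at j=6)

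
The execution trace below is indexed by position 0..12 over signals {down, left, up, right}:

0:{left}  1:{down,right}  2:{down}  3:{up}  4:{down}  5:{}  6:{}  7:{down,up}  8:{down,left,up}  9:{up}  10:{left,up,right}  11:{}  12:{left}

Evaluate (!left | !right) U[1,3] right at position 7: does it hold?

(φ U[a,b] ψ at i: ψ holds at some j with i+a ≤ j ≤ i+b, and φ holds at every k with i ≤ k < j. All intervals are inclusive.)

Yes

Need some j in [8,10] with right, and (!left | !right) at every k in [7,j-1].
  j=8: right false.
  j=9: right false.
  j=10: right holds; (!left | !right) holds at every k in [7,9] → satisfied.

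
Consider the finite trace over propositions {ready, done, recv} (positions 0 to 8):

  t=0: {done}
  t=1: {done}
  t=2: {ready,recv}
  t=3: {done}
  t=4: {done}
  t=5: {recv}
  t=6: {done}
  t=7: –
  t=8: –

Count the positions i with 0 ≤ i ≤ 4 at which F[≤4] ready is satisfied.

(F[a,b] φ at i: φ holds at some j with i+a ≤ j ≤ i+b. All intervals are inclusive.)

3

Evaluate at each i in [0,4]:
  i=0: ✓ (witness j=2)
  i=1: ✓ (witness j=2)
  i=2: ✓ (witness j=2)
  i=3: ✗ (none in [3,7])
  i=4: ✗ (none in [4,8])
Positions where it holds: {0, 1, 2} → 3.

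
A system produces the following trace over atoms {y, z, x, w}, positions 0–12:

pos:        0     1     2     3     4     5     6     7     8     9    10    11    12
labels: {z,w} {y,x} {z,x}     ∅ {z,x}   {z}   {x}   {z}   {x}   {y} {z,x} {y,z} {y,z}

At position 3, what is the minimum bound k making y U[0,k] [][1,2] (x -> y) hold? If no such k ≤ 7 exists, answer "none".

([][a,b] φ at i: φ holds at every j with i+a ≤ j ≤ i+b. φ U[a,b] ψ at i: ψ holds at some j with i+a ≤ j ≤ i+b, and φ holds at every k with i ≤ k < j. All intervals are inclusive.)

Need earliest j ≥ 3 with [][1,2] (x -> y), and y at every k in [3,j-1].
  j=3: rhs fails.
  j=4: rhs fails.
  j=5: rhs fails.
  j=6: rhs fails.
  j=7: rhs fails.
  j=8: rhs fails.
  j=9: rhs fails.
  j=10: rhs holds but lhs fails at k=3.
No witness within the range → none.

none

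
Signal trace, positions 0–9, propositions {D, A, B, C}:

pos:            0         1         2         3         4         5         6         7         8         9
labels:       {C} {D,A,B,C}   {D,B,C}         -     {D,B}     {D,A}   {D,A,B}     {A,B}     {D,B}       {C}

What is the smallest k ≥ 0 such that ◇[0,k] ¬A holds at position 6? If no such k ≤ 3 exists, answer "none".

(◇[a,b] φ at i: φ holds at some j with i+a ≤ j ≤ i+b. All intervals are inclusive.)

2

Scan j = 6,7,… for ¬A:
  j=6: fails
  j=7: fails
  j=8: holds
First hit at j=8, so smallest k = 8-6 = 2.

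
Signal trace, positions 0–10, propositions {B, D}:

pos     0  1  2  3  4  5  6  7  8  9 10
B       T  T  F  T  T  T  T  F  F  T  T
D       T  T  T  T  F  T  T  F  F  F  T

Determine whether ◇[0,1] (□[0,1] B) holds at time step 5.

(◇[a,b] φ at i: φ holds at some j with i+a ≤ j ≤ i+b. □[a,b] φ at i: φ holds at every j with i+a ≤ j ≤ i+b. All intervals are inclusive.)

Yes

Check □[0,1] B at each j in [5,6]:
  j=5: holds on [5,6]
  j=6: fails at 7
Found at j=5 → formula holds.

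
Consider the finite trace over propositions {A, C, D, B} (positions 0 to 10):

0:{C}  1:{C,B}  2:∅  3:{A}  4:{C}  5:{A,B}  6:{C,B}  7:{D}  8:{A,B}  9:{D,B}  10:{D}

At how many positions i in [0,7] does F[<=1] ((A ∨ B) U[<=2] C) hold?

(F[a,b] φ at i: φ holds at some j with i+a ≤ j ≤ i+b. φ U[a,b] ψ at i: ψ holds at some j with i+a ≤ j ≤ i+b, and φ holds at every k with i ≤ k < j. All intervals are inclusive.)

Evaluate at each i in [0,7]:
  i=0: ✓ (witness j=0)
  i=1: ✓ (witness j=1)
  i=2: ✓ (witness j=3)
  i=3: ✓ (witness j=3)
  i=4: ✓ (witness j=4)
  i=5: ✓ (witness j=5)
  i=6: ✓ (witness j=6)
  i=7: ✗ (none in [7,8])
Positions where it holds: {0, 1, 2, 3, 4, 5, 6} → 7.

7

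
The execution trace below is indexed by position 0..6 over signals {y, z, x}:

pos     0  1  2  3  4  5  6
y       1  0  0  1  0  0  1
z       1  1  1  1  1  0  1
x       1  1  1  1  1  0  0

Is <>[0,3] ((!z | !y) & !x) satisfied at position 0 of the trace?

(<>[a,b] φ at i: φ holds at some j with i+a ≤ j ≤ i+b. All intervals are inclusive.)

No

Check ((!z | !y) & !x) at each j in [0,3]:
  j=0: false
  j=1: false
  j=2: false
  j=3: false
No position in the window satisfies it → formula fails.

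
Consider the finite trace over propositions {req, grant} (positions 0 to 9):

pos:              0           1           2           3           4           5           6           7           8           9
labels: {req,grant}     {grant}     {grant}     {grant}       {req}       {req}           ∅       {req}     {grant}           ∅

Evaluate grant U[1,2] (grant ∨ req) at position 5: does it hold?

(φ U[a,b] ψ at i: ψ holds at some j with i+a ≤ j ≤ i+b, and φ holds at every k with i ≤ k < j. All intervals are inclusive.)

Need some j in [6,7] with (grant ∨ req), and grant at every k in [5,j-1].
  j=6: (grant ∨ req) false.
  j=7: (grant ∨ req) holds, but grant fails at k=5 → not this j.
No j in the window works → until fails.

Does not hold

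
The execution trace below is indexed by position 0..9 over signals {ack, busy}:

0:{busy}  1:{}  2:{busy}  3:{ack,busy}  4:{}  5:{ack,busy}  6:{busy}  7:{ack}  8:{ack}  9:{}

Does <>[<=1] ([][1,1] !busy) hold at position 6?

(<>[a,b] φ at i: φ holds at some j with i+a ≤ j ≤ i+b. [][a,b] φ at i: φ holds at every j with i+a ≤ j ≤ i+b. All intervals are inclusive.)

Check [][1,1] !busy at each j in [6,7]:
  j=6: holds on [7,7]
  j=7: holds on [8,8]
Found at j=6 → formula holds.

True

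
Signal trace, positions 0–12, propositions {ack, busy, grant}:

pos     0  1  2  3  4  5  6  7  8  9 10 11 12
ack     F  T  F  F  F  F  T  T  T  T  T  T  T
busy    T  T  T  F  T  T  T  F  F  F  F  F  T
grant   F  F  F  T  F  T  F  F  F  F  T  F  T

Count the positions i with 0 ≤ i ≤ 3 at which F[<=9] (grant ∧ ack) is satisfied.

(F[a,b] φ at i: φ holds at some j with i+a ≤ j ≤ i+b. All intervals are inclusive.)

Evaluate at each i in [0,3]:
  i=0: ✗ (none in [0,9])
  i=1: ✓ (witness j=10)
  i=2: ✓ (witness j=10)
  i=3: ✓ (witness j=10)
Positions where it holds: {1, 2, 3} → 3.

3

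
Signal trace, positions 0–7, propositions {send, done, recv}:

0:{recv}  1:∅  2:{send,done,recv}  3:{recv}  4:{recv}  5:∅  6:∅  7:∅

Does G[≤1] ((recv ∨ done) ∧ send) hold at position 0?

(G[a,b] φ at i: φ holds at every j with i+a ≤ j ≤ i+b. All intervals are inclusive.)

Check ((recv ∨ done) ∧ send) at every j in [0,1]:
  j=0: false
  j=1: false
Fails at j=0 → formula fails.

False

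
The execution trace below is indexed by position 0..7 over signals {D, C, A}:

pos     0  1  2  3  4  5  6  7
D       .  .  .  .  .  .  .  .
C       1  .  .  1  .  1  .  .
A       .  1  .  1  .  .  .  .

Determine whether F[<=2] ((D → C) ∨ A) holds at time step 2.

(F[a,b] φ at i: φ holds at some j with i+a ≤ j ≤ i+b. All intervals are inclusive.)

Check ((D → C) ∨ A) at each j in [2,4]:
  j=2: true
  j=3: true
  j=4: true
Found at j=2 → formula holds.

Holds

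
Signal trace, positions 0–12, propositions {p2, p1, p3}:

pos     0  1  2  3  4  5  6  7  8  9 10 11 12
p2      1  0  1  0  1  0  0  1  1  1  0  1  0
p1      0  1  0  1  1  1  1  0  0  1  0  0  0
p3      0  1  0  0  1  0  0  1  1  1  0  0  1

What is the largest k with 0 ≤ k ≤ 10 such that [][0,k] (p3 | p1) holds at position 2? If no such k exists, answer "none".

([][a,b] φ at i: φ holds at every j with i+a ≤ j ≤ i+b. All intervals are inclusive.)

none

(p3 | p1) must hold from j=2 onward; find where it first fails.
  j=2: fails → no k works.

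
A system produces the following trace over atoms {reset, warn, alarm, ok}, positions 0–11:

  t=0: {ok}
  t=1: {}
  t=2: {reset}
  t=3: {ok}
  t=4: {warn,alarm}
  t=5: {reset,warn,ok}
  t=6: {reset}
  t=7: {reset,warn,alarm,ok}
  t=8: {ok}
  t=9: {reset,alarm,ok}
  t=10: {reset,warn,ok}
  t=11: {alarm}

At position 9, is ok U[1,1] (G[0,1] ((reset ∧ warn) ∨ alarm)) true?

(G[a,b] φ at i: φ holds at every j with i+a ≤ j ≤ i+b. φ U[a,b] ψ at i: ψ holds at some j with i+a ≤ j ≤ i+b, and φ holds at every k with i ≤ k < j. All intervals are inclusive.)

Holds

Need some j in [10,10] with G[0,1] ((reset ∧ warn) ∨ alarm), and ok at every k in [9,j-1].
  j=10: G[0,1] ((reset ∧ warn) ∨ alarm) holds; ok holds at every k in [9,9] → satisfied.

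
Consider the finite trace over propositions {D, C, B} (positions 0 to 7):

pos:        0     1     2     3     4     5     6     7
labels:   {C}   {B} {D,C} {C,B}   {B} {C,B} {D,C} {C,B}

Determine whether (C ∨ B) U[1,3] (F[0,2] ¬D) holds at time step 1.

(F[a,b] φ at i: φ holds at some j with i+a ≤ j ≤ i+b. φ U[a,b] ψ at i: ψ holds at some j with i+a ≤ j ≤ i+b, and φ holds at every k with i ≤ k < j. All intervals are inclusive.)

Holds

Need some j in [2,4] with F[0,2] ¬D, and (C ∨ B) at every k in [1,j-1].
  j=2: F[0,2] ¬D holds; (C ∨ B) holds at every k in [1,1] → satisfied.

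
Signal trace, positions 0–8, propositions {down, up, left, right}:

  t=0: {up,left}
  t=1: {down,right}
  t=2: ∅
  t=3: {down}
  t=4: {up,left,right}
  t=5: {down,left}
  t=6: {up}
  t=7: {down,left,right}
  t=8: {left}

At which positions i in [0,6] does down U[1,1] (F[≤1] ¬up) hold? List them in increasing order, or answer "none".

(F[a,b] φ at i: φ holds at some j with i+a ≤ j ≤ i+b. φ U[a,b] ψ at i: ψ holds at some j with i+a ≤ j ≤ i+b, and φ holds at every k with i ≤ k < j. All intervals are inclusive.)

Evaluate at each i in [0,6]:
  i=0: ✗ (lhs fails at k=0 before rhs at j=1)
  i=1: ✓ (rhs at j=2; lhs holds on [1,1])
  i=2: ✗ (lhs fails at k=2 before rhs at j=3)
  i=3: ✓ (rhs at j=4; lhs holds on [3,3])
  i=4: ✗ (lhs fails at k=4 before rhs at j=5)
  i=5: ✓ (rhs at j=6; lhs holds on [5,5])
  i=6: ✗ (lhs fails at k=6 before rhs at j=7)

1, 3, 5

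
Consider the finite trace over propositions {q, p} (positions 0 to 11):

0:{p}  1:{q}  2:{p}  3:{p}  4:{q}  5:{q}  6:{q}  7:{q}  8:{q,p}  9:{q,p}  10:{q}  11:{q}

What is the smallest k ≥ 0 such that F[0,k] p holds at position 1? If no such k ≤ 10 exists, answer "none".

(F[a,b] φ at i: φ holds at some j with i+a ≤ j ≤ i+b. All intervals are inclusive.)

1

Scan j = 1,2,… for p:
  j=1: fails
  j=2: holds
First hit at j=2, so smallest k = 2-1 = 1.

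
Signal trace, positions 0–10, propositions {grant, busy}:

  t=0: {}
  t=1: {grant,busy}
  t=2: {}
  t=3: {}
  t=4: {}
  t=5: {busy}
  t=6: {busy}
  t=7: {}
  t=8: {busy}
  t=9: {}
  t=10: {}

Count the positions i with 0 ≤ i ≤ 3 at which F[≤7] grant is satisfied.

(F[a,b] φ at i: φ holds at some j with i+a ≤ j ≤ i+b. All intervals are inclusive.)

Evaluate at each i in [0,3]:
  i=0: ✓ (witness j=1)
  i=1: ✓ (witness j=1)
  i=2: ✗ (none in [2,9])
  i=3: ✗ (none in [3,10])
Positions where it holds: {0, 1} → 2.

2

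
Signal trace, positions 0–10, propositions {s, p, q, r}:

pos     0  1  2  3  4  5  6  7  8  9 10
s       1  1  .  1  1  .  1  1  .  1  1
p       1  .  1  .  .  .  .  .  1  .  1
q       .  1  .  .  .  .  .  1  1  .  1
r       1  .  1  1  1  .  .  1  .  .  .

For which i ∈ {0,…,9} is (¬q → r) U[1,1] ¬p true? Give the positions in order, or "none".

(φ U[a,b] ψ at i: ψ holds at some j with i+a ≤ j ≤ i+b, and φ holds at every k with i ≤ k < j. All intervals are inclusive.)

0, 2, 3, 4, 8

Evaluate at each i in [0,9]:
  i=0: ✓ (rhs at j=1; lhs holds on [0,0])
  i=1: ✗ (no rhs in [2,2])
  i=2: ✓ (rhs at j=3; lhs holds on [2,2])
  i=3: ✓ (rhs at j=4; lhs holds on [3,3])
  i=4: ✓ (rhs at j=5; lhs holds on [4,4])
  i=5: ✗ (lhs fails at k=5 before rhs at j=6)
  i=6: ✗ (lhs fails at k=6 before rhs at j=7)
  i=7: ✗ (no rhs in [8,8])
  i=8: ✓ (rhs at j=9; lhs holds on [8,8])
  i=9: ✗ (no rhs in [10,10])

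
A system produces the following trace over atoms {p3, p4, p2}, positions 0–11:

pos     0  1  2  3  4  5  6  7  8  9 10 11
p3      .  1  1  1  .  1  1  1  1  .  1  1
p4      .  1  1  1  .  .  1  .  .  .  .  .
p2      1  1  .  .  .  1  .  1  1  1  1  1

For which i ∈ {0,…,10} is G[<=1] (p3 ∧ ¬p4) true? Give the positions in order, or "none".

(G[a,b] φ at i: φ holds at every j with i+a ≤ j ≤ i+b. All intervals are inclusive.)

Evaluate at each i in [0,10]:
  i=0: ✗ (fails at j=0)
  i=1: ✗ (fails at j=1)
  i=2: ✗ (fails at j=2)
  i=3: ✗ (fails at j=3)
  i=4: ✗ (fails at j=4)
  i=5: ✗ (fails at j=6)
  i=6: ✗ (fails at j=6)
  i=7: ✓ (all of [7,8])
  i=8: ✗ (fails at j=9)
  i=9: ✗ (fails at j=9)
  i=10: ✓ (all of [10,11])

7, 10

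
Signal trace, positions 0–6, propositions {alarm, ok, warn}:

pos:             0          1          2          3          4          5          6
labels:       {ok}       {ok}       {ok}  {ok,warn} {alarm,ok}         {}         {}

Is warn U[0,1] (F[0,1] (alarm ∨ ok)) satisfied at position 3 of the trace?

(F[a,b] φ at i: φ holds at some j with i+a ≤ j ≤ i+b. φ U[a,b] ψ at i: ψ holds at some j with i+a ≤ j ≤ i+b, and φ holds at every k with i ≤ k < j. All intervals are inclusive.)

Need some j in [3,4] with F[0,1] (alarm ∨ ok), and warn at every k in [3,j-1].
  j=3: F[0,1] (alarm ∨ ok) holds; no prefix to check → satisfied.

Holds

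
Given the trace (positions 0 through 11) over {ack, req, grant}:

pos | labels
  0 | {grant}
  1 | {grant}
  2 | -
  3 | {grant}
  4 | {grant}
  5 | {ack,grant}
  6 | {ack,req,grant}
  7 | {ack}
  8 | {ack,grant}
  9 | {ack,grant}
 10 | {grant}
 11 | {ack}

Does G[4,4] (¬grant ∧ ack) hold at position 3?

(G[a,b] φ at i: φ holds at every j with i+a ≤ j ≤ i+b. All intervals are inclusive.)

Check (¬grant ∧ ack) at every j in [7,7]:
  j=7: true
All positions satisfy it → formula holds.

Yes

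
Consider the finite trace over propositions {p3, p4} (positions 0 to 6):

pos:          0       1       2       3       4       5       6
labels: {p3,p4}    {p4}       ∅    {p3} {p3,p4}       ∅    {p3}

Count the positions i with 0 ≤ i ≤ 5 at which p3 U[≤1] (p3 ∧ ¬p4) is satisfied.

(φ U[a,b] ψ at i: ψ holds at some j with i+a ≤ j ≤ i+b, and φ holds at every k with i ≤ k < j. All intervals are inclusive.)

Evaluate at each i in [0,5]:
  i=0: ✗ (no rhs in [0,1])
  i=1: ✗ (no rhs in [1,2])
  i=2: ✗ (lhs fails at k=2 before rhs at j=3)
  i=3: ✓ (rhs at j=3)
  i=4: ✗ (no rhs in [4,5])
  i=5: ✗ (lhs fails at k=5 before rhs at j=6)
Positions where it holds: {3} → 1.

1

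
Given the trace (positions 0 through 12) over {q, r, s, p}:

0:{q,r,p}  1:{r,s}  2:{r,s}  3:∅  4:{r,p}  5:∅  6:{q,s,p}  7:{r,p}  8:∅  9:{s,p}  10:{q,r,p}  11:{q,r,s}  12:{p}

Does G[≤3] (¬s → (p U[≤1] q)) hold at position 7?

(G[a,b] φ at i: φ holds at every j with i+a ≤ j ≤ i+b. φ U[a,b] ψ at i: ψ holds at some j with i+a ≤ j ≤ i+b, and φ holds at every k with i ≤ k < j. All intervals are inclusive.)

Check (¬s → (p U[≤1] q)) at every j in [7,10]:
  j=7: antecedent true; consequent fails → ✗
  j=8: antecedent true; consequent fails → ✗
  j=9: antecedent false → ✓
  j=10: antecedent true; consequent holds → ✓
Fails at j=7 → formula fails.

False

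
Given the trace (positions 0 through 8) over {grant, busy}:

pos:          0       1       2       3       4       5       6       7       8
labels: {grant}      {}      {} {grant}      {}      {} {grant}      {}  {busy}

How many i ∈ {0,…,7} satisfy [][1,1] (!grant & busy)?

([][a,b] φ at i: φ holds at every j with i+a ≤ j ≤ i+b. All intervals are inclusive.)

Evaluate at each i in [0,7]:
  i=0: ✗ (fails at j=1)
  i=1: ✗ (fails at j=2)
  i=2: ✗ (fails at j=3)
  i=3: ✗ (fails at j=4)
  i=4: ✗ (fails at j=5)
  i=5: ✗ (fails at j=6)
  i=6: ✗ (fails at j=7)
  i=7: ✓ (all of [8,8])
Positions where it holds: {7} → 1.

1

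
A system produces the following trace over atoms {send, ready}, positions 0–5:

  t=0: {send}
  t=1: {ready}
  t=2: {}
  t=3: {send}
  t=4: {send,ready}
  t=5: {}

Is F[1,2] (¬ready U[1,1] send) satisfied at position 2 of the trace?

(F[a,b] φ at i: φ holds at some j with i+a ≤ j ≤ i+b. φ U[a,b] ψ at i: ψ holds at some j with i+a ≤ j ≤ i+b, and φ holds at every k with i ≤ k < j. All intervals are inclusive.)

Check (¬ready U[1,1] send) at each j in [3,4]:
  j=3: holds
  j=4: fails
Found at j=3 → formula holds.

Yes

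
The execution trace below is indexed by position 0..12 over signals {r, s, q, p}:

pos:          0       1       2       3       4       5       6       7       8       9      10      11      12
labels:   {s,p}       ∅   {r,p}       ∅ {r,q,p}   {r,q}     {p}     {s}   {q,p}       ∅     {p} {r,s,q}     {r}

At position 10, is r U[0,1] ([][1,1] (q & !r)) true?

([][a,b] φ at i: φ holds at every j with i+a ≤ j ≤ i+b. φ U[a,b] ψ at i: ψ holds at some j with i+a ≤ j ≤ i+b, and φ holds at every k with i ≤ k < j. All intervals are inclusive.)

Need some j in [10,11] with [][1,1] (q & !r), and r at every k in [10,j-1].
  j=10: [][1,1] (q & !r) — fails at 11.
  j=11: [][1,1] (q & !r) — fails at 12.
No j in the window works → until fails.

False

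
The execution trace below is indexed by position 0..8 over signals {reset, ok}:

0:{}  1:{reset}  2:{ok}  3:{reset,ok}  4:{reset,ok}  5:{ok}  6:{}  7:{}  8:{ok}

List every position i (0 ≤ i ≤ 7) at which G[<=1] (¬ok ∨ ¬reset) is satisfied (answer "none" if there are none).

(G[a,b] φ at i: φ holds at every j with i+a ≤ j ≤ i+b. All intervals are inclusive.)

0, 1, 5, 6, 7

Evaluate at each i in [0,7]:
  i=0: ✓ (all of [0,1])
  i=1: ✓ (all of [1,2])
  i=2: ✗ (fails at j=3)
  i=3: ✗ (fails at j=3)
  i=4: ✗ (fails at j=4)
  i=5: ✓ (all of [5,6])
  i=6: ✓ (all of [6,7])
  i=7: ✓ (all of [7,8])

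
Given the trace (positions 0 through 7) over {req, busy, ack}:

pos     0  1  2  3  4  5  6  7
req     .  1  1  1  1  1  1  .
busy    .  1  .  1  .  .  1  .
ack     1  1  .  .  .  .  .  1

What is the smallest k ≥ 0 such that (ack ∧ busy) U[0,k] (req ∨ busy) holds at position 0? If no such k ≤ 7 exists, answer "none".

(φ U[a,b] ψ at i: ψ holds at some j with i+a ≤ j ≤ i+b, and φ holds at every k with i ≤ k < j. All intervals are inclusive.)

none

Need earliest j ≥ 0 with (req ∨ busy), and (ack ∧ busy) at every k in [0,j-1].
  j=0: rhs fails.
  j=1: rhs holds but lhs fails at k=0.
  j=2: rhs holds but lhs fails at k=0.
  j=3: rhs holds but lhs fails at k=0.
  j=4: rhs holds but lhs fails at k=0.
  j=5: rhs holds but lhs fails at k=0.
  j=6: rhs holds but lhs fails at k=0.
  j=7: rhs fails.
No witness within the range → none.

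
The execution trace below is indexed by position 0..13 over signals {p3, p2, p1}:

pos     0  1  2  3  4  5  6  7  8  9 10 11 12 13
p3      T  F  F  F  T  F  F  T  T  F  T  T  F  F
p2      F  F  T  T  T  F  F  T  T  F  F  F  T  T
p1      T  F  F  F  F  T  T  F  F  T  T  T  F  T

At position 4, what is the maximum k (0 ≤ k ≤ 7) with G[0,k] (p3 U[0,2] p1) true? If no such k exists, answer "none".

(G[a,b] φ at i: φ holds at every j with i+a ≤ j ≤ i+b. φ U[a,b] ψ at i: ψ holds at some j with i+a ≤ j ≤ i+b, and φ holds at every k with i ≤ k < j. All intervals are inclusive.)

(p3 U[0,2] p1) must hold from j=4 onward; find where it first fails.
  j=4: holds
  j=5: holds
  j=6: holds
  j=7: holds
  j=8: holds
  j=9: holds
  j=10: holds
  j=11: holds
Holds through j=11; largest k = 7.

7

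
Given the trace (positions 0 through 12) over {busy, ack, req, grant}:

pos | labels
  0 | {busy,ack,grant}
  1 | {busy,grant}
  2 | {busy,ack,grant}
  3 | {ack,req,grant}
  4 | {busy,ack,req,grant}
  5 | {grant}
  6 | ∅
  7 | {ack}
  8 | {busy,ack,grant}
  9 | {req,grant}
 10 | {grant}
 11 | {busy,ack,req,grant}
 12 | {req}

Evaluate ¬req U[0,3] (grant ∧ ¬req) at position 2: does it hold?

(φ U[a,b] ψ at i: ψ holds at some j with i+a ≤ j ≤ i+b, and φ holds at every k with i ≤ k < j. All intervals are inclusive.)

Need some j in [2,5] with (grant ∧ ¬req), and ¬req at every k in [2,j-1].
  j=2: (grant ∧ ¬req) holds; no prefix to check → satisfied.

Holds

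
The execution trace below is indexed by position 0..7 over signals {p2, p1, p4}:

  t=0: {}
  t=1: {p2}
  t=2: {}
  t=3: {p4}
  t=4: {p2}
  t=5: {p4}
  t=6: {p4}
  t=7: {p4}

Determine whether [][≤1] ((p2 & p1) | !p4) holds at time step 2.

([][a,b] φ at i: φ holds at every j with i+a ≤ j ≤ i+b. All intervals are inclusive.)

No

Check ((p2 & p1) | !p4) at every j in [2,3]:
  j=2: true
  j=3: false
Fails at j=3 → formula fails.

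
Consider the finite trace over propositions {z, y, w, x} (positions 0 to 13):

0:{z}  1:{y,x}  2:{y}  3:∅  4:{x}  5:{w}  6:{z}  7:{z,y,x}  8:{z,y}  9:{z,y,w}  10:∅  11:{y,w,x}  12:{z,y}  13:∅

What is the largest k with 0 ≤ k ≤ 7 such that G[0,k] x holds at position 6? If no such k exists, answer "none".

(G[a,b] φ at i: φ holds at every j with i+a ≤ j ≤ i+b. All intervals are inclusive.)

x must hold from j=6 onward; find where it first fails.
  j=6: fails → no k works.

none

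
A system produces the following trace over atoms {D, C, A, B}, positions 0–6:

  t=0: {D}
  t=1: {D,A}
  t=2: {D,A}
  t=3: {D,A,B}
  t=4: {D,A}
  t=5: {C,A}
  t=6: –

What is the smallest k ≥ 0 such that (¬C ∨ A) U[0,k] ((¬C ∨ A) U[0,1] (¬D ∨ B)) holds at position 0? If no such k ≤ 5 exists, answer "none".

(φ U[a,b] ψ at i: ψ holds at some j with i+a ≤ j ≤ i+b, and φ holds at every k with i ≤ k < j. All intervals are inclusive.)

Need earliest j ≥ 0 with ((¬C ∨ A) U[0,1] (¬D ∨ B)), and (¬C ∨ A) at every k in [0,j-1].
  j=0: rhs fails.
  j=1: rhs fails.
  j=2: rhs holds; lhs holds on [0,1]. k = 2.

2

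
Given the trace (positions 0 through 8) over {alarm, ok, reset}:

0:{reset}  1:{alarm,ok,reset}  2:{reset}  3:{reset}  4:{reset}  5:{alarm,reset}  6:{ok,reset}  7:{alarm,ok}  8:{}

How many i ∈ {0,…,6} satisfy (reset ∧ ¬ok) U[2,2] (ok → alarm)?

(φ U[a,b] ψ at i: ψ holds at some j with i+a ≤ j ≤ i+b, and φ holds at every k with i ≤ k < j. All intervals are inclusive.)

Evaluate at each i in [0,6]:
  i=0: ✗ (lhs fails at k=1 before rhs at j=2)
  i=1: ✗ (lhs fails at k=1 before rhs at j=3)
  i=2: ✓ (rhs at j=4; lhs holds on [2,3])
  i=3: ✓ (rhs at j=5; lhs holds on [3,4])
  i=4: ✗ (no rhs in [6,6])
  i=5: ✗ (lhs fails at k=6 before rhs at j=7)
  i=6: ✗ (lhs fails at k=6 before rhs at j=8)
Positions where it holds: {2, 3} → 2.

2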